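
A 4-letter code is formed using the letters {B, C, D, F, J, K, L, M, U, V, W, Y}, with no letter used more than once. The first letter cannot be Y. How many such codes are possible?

10890

The first letter has 12−1 = 11 choices (anything except Y).
The remaining 3 letters are filled from the other 11 symbols without repetition: 11 × 10 × 9 = 990.
Total: 11 × 990 = 10890.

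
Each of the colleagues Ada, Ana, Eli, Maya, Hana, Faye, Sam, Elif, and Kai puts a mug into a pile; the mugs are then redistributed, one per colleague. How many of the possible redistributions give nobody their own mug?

133496

Let Aᵢ be the assignments in which colleague i gets their own mug. We want the size of the complement of A₁∪…∪A_9.
By inclusion–exclusion this is Σ_{j=0}^{9} (−1)^j C(9,j)·(9−j)!.
Computing: 362880 − 362880 + 181440 − 60480 + 15120 − 3024 + 504 − 72 + 9 − 1 = 133496.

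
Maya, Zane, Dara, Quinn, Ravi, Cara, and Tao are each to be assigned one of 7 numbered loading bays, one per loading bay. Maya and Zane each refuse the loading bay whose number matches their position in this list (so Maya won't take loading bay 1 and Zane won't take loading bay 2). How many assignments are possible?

Let Aᵢ (for i ∈ {1, 2}) be the placements that put person i in their forbidden loading bay. Any j of these fix j positions, leaving (7−j)! ways to fill the rest, and there are C(2,j) ways to pick which j.
By inclusion–exclusion, the number of valid placements is Σ_{j=0}^{2} (−1)^j C(2,j)·(7−j)!.
Computing: 5040 − 1440 + 120 = 3720.

3720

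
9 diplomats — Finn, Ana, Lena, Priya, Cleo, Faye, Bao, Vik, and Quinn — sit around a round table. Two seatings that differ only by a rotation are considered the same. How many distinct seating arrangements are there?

40320

Fix one person's seat to break rotational symmetry; the remaining 8 people can be arranged in (8)! = 40320 ways.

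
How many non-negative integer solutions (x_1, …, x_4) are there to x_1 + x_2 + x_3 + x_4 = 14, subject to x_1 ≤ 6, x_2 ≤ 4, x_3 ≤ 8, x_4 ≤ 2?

60

By stars and bars, unrestricted non-negative solutions to x_1+…+x_4 = 14 number C(14+3,3) = 680.
Subtract solutions that violate a single cap (substitute x_i' = x_i − (cap_i+1)): x_1 ≥ 7 gives C(10,3) = 120; x_2 ≥ 5 gives C(12,3) = 220; x_3 ≥ 9 gives C(8,3) = 56; x_4 ≥ 3 gives C(14,3) = 364. Together 760.
Add back pairs where two caps are both exceeded: 10 + 0 + 35 + 1 + 84 + 10 = 140.
By inclusion–exclusion the count is 680 − 760 + 140 = 60.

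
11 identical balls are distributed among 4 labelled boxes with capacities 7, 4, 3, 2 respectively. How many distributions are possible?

41

Ignoring the caps, the number of non-negative solutions to x_1+…+x_4 = 11 is C(14,3) = 364.
Subtract solutions that violate a single cap (substitute x_i' = x_i − (cap_i+1)): x_1 ≥ 8 gives C(6,3) = 20; x_2 ≥ 5 gives C(9,3) = 84; x_3 ≥ 4 gives C(10,3) = 120; x_4 ≥ 3 gives C(11,3) = 165. Together 389.
Add back pairs where two caps are both exceeded: 0 + 0 + 1 + 10 + 20 + 35 = 66.
By inclusion–exclusion the count is 364 − 389 + 66 = 41.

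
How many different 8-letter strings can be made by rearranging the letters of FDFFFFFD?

28

Letter multiplicities in FDFFFFFD: D×2, F×6.
So there are 8! / (6!·2!) = 28 distinguishable arrangements.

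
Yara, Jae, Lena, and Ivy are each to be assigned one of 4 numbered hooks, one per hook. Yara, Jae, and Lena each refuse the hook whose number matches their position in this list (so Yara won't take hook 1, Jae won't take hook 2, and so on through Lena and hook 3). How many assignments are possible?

11

Let Aᵢ (for i ∈ {1, 2, 3}) be the placements that put person i in their forbidden hook. Any j of these fix j positions, leaving (4−j)! ways to fill the rest, and there are C(3,j) ways to pick which j.
By inclusion–exclusion, the number of valid placements is Σ_{j=0}^{3} (−1)^j C(3,j)·(4−j)!.
Computing: 24 − 18 + 6 − 1 = 11.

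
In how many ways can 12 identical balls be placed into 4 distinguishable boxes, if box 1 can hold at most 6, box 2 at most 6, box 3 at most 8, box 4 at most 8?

Without the upper bounds there are C(15,3) = 455 ways to split 12 among 4 boxes.
Subtract solutions that violate a single cap (substitute x_i' = x_i − (cap_i+1)): x_1 ≥ 7 gives C(8,3) = 56; x_2 ≥ 7 gives C(8,3) = 56; x_3 ≥ 9 gives C(6,3) = 20; x_4 ≥ 9 gives C(6,3) = 20. Together 152.
No two caps can be exceeded simultaneously, so the pair terms are all 0.
By inclusion–exclusion the count is 455 − 152 + 0 = 303.

303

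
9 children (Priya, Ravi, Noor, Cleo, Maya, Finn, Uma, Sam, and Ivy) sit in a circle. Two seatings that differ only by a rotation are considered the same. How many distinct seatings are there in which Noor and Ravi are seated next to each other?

10080

Glue Noor and Ravi into a block (2 internal orders). Seating 8 units around a circle gives (7)! arrangements.
So 2 × (7)! = 2 × 5040 = 10080.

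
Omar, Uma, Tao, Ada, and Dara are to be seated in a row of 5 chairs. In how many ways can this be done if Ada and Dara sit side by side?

48

Treat {Ada, Dara} as a single unit. There are 4 units to order, and the pair itself can be ordered 2 ways.
So the count is 2·(4)! = 48.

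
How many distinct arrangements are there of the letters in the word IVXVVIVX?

420

Letter multiplicities in IVXVVIVX: I×2, V×4, X×2.
So there are 8! / (4!·2!·2!) = 420 distinguishable arrangements.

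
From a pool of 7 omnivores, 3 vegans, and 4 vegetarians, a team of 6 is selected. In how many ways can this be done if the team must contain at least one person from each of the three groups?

Total 6-person selections from all 14: C(14,6) = 3003.
Subtract selections that omit an entire group: no omnivores → C(7,6) = 7; no vegans → C(11,6) = 462; no vegetarians → C(10,6) = 210.
Add back selections omitting two groups (i.e. drawn from a single group): C(7,6) + C(3,6) + C(4,6) = 7.
By inclusion–exclusion: 3003 − 679 + 7 = 2331.

2331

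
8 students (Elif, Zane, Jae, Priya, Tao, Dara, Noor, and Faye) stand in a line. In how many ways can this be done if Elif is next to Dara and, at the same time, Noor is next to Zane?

Treat {Elif,Dara} as one block (2 orders) and {Noor,Zane} as another (2 orders).
That leaves 6 units to arrange: 2 × 2 × 6! = 4 × 720 = 2880.

2880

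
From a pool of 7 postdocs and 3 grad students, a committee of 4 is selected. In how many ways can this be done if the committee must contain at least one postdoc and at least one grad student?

175

With no constraint there are C(10,4) = 210 possible selections.
Selections missing a whole group: no postdocs → C(3,4) = 0; no grad students → C(7,4) = 35.
Both groups omitted at once is impossible, so 210 − 35 = 175.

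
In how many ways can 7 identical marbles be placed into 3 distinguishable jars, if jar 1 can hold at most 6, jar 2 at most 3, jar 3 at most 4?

19

By stars and bars, unrestricted non-negative solutions to x_1+…+x_3 = 7 number C(7+2,2) = 36.
Subtract solutions that violate a single cap (substitute x_i' = x_i − (cap_i+1)): x_1 ≥ 7 gives C(2,2) = 1; x_2 ≥ 4 gives C(5,2) = 10; x_3 ≥ 5 gives C(4,2) = 6. Together 17.
No two caps can be exceeded simultaneously, so the pair terms are all 0.
By inclusion–exclusion the count is 36 − 17 + 0 = 19.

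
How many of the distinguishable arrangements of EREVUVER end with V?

With the last slot taken by V, it remains to arrange the other 7 letters (EREUVER).
Those 7 letters have E appearing 3 times and R appearing twice, giving (7)!/(3!·2!) = 420.

420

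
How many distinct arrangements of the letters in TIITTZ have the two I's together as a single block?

20

Treat the 2 copies of I as a single block. The multiset to arrange is then {II, T, T, T, Z}, 5 items in all.
That gives (5)!/(3!) = 20 arrangements.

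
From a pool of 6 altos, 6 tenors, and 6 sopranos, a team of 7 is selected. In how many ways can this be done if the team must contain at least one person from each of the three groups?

Total 7-person selections from all 18: C(18,7) = 31824.
Subtract selections that omit an entire group: no altos → C(12,7) = 792; no tenors → C(12,7) = 792; no sopranos → C(12,7) = 792.
Add back selections omitting two groups (i.e. drawn from a single group): C(6,7) + C(6,7) + C(6,7) = 0.
By inclusion–exclusion: 31824 − 2376 + 0 = 29448.

29448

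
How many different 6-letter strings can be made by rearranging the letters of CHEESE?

120

CHEESE has 6 letters with E appearing 3 times.
So there are 6! / (3!) = 120 distinguishable arrangements.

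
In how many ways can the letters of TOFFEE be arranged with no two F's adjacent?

120

There are 6!/(2!·2!) = 180 arrangements of TOFFEE in total.
If the two F's are adjacent, glue them into one block, leaving 5 items to arrange: (5)!/(2!) = 60 ways.
Subtracting, 180 − 60 = 120 arrangements keep the F's apart.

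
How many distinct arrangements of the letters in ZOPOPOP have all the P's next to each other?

20

Treat the 3 copies of P as a single block. The multiset to arrange is then {PPP, O, O, O, Z}, 5 items in all.
That gives (5)!/(3!) = 20 arrangements.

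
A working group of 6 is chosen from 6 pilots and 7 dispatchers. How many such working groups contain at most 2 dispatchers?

358

Split by how many dispatchers are chosen (0 through 2).
Sum: C(7,0)·C(6,6) + C(7,1)·C(6,5) + C(7,2)·C(6,4) = 1 + 42 + 315 = 358.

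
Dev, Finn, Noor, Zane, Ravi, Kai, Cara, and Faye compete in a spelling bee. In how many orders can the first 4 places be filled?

1680

This is an ordered selection of 4 from 8: P(8,4).
That gives 8 × 7 × 6 × 5 = 1680.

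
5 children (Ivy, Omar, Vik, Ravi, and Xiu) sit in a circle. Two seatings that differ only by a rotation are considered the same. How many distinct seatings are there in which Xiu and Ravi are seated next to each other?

12

Glue Xiu and Ravi into a block (2 internal orders). Seating 4 units around a circle gives (3)! arrangements.
So 2 × (3)! = 2 × 6 = 12.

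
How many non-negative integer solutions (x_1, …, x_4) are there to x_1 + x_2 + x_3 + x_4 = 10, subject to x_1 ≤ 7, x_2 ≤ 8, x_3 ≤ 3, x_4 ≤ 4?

136

Ignoring the caps, the number of non-negative solutions to x_1+…+x_4 = 10 is C(13,3) = 286.
Subtract solutions that violate a single cap (substitute x_i' = x_i − (cap_i+1)): x_1 ≥ 8 gives C(5,3) = 10; x_2 ≥ 9 gives C(4,3) = 4; x_3 ≥ 4 gives C(9,3) = 84; x_4 ≥ 5 gives C(8,3) = 56. Together 154.
Add back pairs where two caps are both exceeded: 0 + 0 + 0 + 0 + 0 + 4 = 4.
By inclusion–exclusion the count is 286 − 154 + 4 = 136.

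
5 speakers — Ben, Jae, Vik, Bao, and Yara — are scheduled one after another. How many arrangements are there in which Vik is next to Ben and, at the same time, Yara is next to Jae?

Treat {Vik,Ben} as one block (2 orders) and {Yara,Jae} as another (2 orders).
That leaves 3 units to arrange: 2 × 2 × 3! = 4 × 6 = 24.

24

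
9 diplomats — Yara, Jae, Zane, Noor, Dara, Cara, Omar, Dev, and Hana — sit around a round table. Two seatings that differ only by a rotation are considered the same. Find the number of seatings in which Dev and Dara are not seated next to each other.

30240

All circular seatings of 9 people number (8)! = 40320.
Seatings with Dev beside Dara: treat them as a block with 2 internal orders, giving 2 × (7)! = 10080.
Subtracting, 40320 − 10080 = 30240.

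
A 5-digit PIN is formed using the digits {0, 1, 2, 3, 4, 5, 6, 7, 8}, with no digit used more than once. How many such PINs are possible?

Choose and order 5 of the 9 symbols: the first digit has 9 options, the next 8, and so on down to 5.
9 × 8 × 7 × 6 × 5 = 15120.

15120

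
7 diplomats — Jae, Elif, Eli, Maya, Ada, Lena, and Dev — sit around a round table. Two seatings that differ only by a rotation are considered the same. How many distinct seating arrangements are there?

720

Seat Jae anywhere (absorbing the rotational symmetry), then permute the other 6: (6)! = 720.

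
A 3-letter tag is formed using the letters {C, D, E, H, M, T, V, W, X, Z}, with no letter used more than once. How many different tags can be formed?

This is a permutation of 3 out of 10: P(10,3) = 10!/7!.
10 × 9 × 8 = 720.

720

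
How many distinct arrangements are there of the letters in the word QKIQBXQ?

840

Letter multiplicities in QKIQBXQ: B×1, I×1, K×1, Q×3, X×1.
The number of distinct arrangements is 7!/(3!) = 5040/6 = 840.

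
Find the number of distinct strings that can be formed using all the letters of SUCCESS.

420

SUCCESS has 7 letters with C appearing twice and S appearing 3 times.
So there are 7! / (3!·2!) = 420 distinguishable arrangements.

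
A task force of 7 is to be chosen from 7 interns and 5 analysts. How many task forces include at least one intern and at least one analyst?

Unrestricted: C(12,7) = 792 ways to pick any 7 of the 12.
Selections missing a whole group: no interns → C(5,7) = 0; no analysts → C(7,7) = 1.
Both groups omitted at once is impossible, so 792 − 1 = 791.

791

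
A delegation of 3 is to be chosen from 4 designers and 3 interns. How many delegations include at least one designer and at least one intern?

Unrestricted: C(7,3) = 35 ways to pick any 3 of the 7.
Selections missing a whole group: no designers → C(3,3) = 1; no interns → C(4,3) = 4.
Both groups omitted at once is impossible, so 35 − 5 = 30.

30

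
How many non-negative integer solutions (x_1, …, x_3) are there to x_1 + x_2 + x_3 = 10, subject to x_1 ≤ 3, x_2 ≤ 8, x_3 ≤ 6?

By stars and bars, unrestricted non-negative solutions to x_1+…+x_3 = 10 number C(10+2,2) = 66.
Subtract solutions that violate a single cap (substitute x_i' = x_i − (cap_i+1)): x_1 ≥ 4 gives C(8,2) = 28; x_2 ≥ 9 gives C(3,2) = 3; x_3 ≥ 7 gives C(5,2) = 10. Together 41.
No two caps can be exceeded simultaneously, so the pair terms are all 0.
By inclusion–exclusion the count is 66 − 41 + 0 = 25.

25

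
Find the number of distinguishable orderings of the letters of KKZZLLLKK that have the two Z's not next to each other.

There are 9!/(4!·3!·2!) = 1260 arrangements of KKZZLLLKK in total.
If the two Z's are adjacent, glue them into one block, leaving 8 items to arrange: (8)!/(4!·3!) = 280 ways.
Subtracting, 1260 − 280 = 980 arrangements keep the Z's apart.

980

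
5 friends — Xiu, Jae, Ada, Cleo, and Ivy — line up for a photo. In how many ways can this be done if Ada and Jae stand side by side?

Glue Ada and Jae into one block (2 internal orders), leaving 4 units to arrange in a row.
So the count is 2·(4)! = 48.

48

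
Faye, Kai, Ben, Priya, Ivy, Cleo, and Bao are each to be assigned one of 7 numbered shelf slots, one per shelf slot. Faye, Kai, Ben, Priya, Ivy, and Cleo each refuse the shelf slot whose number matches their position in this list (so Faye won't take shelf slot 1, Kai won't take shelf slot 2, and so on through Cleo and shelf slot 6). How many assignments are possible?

2119

Let Aᵢ (for 1 ≤ i ≤ 6) be the placements that put person i in their forbidden shelf slot. Any j of these fix j positions, leaving (7−j)! ways to fill the rest, and there are C(6,j) ways to pick which j.
By inclusion–exclusion, the number of valid placements is Σ_{j=0}^{6} (−1)^j C(6,j)·(7−j)!.
Computing: 5040 − 4320 + 1800 − 480 + 90 − 12 + 1 = 2119.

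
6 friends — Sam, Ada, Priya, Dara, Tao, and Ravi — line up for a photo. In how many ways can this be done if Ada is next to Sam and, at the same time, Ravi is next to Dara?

Treat {Ada,Sam} as one block (2 orders) and {Ravi,Dara} as another (2 orders).
That leaves 4 units to arrange: 2 × 2 × 4! = 4 × 24 = 96.

96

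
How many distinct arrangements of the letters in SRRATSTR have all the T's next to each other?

420

Treat the 2 copies of T as a single block. The multiset to arrange is then {TT, A, R, R, R, S, S}, 7 items in all.
That gives (7)!/(3!·2!) = 420 arrangements.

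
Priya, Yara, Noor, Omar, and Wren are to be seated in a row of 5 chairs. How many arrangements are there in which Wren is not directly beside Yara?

72

There are 5! = 120 arrangements in all. If Wren and Yara are adjacent, merging them into one block gives 2·(4)! = 48 arrangements.
Complementary counting: 120 − 48 = 72.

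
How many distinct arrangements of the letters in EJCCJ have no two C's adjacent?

18

There are 5!/(2!·2!) = 30 arrangements of EJCCJ in total.
Arrangements with the C's together: treat CC as one letter, giving (4)!/(2!) = 12.
Hence 30 − 12 = 18.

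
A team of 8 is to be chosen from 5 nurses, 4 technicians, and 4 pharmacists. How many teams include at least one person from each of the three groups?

With no constraint there are C(13,8) = 1287 possible selections.
Subtract selections that omit an entire group: no nurses → C(8,8) = 1; no technicians → C(9,8) = 9; no pharmacists → C(9,8) = 9.
Add back selections omitting two groups (i.e. drawn from a single group): C(5,8) + C(4,8) + C(4,8) = 0.
By inclusion–exclusion: 1287 − 19 + 0 = 1268.

1268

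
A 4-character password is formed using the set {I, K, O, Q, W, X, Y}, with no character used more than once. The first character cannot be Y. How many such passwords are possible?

The first character has 7−1 = 6 choices (anything except Y).
The remaining 3 characters are filled from the other 6 symbols without repetition: 6 × 5 × 4 = 120.
Total: 6 × 120 = 720.

720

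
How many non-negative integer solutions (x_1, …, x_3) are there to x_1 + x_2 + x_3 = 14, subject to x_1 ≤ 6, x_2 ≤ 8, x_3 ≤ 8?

42

By stars and bars, unrestricted non-negative solutions to x_1+…+x_3 = 14 number C(14+2,2) = 120.
Subtract solutions that violate a single cap (substitute x_i' = x_i − (cap_i+1)): x_1 ≥ 7 gives C(9,2) = 36; x_2 ≥ 9 gives C(7,2) = 21; x_3 ≥ 9 gives C(7,2) = 21. Together 78.
No two caps can be exceeded simultaneously, so the pair terms are all 0.
By inclusion–exclusion the count is 120 − 78 + 0 = 42.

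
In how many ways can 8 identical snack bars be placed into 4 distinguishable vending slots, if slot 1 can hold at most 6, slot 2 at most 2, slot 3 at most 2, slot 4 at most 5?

49

By stars and bars, unrestricted non-negative solutions to x_1+…+x_4 = 8 number C(8+3,3) = 165.
Subtract solutions that violate a single cap (substitute x_i' = x_i − (cap_i+1)): x_1 ≥ 7 gives C(4,3) = 4; x_2 ≥ 3 gives C(8,3) = 56; x_3 ≥ 3 gives C(8,3) = 56; x_4 ≥ 6 gives C(5,3) = 10. Together 126.
Add back pairs where two caps are both exceeded: 0 + 0 + 0 + 10 + 0 + 0 = 10.
By inclusion–exclusion the count is 165 − 126 + 10 = 49.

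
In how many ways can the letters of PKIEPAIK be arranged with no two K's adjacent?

Total arrangements of PKIEPAIK: 8!/(2!·2!·2!) = 5040.
Arrangements with the K's together: treat KK as one letter, giving (7)!/(2!·2!) = 1260.
Subtracting, 5040 − 1260 = 3780 arrangements keep the K's apart.

3780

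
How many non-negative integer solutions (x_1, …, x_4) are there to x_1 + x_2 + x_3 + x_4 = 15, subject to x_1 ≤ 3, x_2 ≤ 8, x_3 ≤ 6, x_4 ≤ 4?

Ignoring the caps, the number of non-negative solutions to x_1+…+x_4 = 15 is C(18,3) = 816.
Subtract solutions that violate a single cap (substitute x_i' = x_i − (cap_i+1)): x_1 ≥ 4 gives C(14,3) = 364; x_2 ≥ 9 gives C(9,3) = 84; x_3 ≥ 7 gives C(11,3) = 165; x_4 ≥ 5 gives C(13,3) = 286. Together 899.
Add back pairs where two caps are both exceeded: 10 + 35 + 84 + 0 + 4 + 20 = 153.
By inclusion–exclusion the count is 816 − 899 + 153 = 70.

70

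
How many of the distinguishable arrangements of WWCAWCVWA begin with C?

840

Fix C in the first position and arrange the remaining 8 letters.
Those 8 letters have A appearing twice and W appearing 4 times, giving (8)!/(4!·2!) = 840.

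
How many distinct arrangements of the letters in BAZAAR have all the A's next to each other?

24

Treat the 3 copies of A as a single block. The multiset to arrange is then {AAA, B, R, Z}, 4 items in all.
All 4 items are distinct, so there are (4)! = 24 arrangements.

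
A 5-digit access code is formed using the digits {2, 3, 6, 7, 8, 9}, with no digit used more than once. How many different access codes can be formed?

720

Choose and order 5 of the 6 symbols: the first digit has 6 options, the next 5, and so on down to 2.
6 × 5 × 4 × 3 × 2 = 720.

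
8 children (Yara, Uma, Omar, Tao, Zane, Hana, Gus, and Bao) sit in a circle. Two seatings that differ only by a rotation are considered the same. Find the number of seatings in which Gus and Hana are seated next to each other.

1440

Treat {Gus, Hana} as one unit (2 internal orders) and seat the resulting 7 units around the table: (6)! circular arrangements.
So 2 × (6)! = 2 × 720 = 1440.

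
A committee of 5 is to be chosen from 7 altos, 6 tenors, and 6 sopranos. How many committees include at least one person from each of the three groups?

With no constraint there are C(19,5) = 11628 possible selections.
Subtract selections that omit an entire group: no altos → C(12,5) = 792; no tenors → C(13,5) = 1287; no sopranos → C(13,5) = 1287.
Add back selections omitting two groups (i.e. drawn from a single group): C(7,5) + C(6,5) + C(6,5) = 33.
By inclusion–exclusion: 11628 − 3366 + 33 = 8295.

8295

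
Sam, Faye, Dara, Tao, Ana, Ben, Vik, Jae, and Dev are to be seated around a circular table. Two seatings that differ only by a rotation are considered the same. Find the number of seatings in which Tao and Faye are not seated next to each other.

30240

Without the restriction there are (8)! = 40320 seatings.
Seatings with Tao beside Faye: treat them as a block with 2 internal orders, giving 2 × (7)! = 10080.
Subtracting, 40320 − 10080 = 30240.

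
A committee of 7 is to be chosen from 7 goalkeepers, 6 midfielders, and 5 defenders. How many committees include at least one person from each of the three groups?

28987

With no constraint there are C(18,7) = 31824 possible selections.
Subtract selections that omit an entire group: no goalkeepers → C(11,7) = 330; no midfielders → C(12,7) = 792; no defenders → C(13,7) = 1716.
Add back selections omitting two groups (i.e. drawn from a single group): C(7,7) + C(6,7) + C(5,7) = 1.
By inclusion–exclusion: 31824 − 2838 + 1 = 28987.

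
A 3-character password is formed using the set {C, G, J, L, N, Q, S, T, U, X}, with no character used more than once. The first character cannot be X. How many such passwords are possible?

648

The first character has 10−1 = 9 choices (anything except X).
The remaining 2 characters are filled from the other 9 symbols without repetition: 9 × 8 = 72.
Total: 9 × 72 = 648.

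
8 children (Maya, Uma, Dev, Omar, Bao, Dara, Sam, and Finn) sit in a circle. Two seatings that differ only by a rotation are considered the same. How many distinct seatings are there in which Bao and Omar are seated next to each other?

Treat {Bao, Omar} as one unit (2 internal orders) and seat the resulting 7 units around the table: (6)! circular arrangements.
So 2 × (6)! = 2 × 720 = 1440.

1440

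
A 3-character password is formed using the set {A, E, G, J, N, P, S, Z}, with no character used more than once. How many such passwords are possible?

With no repetition, fill the 3 characters in order: 8 choices, then 7, down to 6.
That product is 8 × 7 × 6 = 336.

336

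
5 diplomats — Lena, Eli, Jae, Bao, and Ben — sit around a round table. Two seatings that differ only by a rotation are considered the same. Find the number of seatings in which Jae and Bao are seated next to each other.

Treat {Jae, Bao} as one unit (2 internal orders) and seat the resulting 4 units around the table: (3)! circular arrangements.
So 2 × (3)! = 2 × 6 = 12.

12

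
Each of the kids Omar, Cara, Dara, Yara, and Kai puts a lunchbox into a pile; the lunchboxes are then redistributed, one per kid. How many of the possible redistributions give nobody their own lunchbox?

Let Aᵢ be the assignments in which kid i gets their own lunchbox. We want the size of the complement of A₁∪…∪A_5.
By inclusion–exclusion this is Σ_{j=0}^{5} (−1)^j C(5,j)·(5−j)!.
Computing: 120 − 120 + 60 − 20 + 5 − 1 = 44.

44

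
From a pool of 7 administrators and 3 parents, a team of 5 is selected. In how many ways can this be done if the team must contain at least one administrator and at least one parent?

Unrestricted: C(10,5) = 252 ways to pick any 5 of the 10.
Subtract selections that omit an entire group: no administrators → C(3,5) = 0; no parents → C(7,5) = 21.
Both groups omitted at once is impossible, so 252 − 21 = 231.

231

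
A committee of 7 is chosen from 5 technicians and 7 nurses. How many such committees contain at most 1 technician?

36

Split by how many technicians are chosen (0 through 1).
Sum: C(5,0)·C(7,7) + C(5,1)·C(7,6) = 1 + 35 = 36.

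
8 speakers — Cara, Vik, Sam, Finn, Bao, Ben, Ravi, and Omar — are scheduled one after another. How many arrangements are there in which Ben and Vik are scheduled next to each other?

Place the 6 others and the Ben-Vik pair as 7 objects in a line; the pair has 2 internal arrangements.
So the count is 2·(7)! = 10080.

10080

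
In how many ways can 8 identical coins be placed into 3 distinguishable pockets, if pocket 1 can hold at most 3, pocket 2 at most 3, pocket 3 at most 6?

13

By stars and bars, unrestricted non-negative solutions to x_1+…+x_3 = 8 number C(8+2,2) = 45.
Subtract solutions that violate a single cap (substitute x_i' = x_i − (cap_i+1)): x_1 ≥ 4 gives C(6,2) = 15; x_2 ≥ 4 gives C(6,2) = 15; x_3 ≥ 7 gives C(3,2) = 3. Together 33.
Add back pairs where two caps are both exceeded: 1 + 0 + 0 = 1.
By inclusion–exclusion the count is 45 − 33 + 1 = 13.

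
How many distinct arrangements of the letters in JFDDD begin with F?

With the first slot taken by F, it remains to arrange the other 4 letters (JDDD).
Those 4 letters have D appearing 3 times, giving (4)!/(3!) = 4.

4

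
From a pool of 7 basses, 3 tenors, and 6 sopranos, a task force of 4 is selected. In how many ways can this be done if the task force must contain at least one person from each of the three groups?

Total 4-person selections from all 16: C(16,4) = 1820.
Subtract selections that omit an entire group: no basses → C(9,4) = 126; no tenors → C(13,4) = 715; no sopranos → C(10,4) = 210.
Add back selections omitting two groups (i.e. drawn from a single group): C(7,4) + C(3,4) + C(6,4) = 50.
By inclusion–exclusion: 1820 − 1051 + 50 = 819.

819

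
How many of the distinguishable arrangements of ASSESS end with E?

5

Fix E in the last position and arrange the remaining 5 letters.
Those 5 letters have S appearing 4 times, giving (5)!/(4!) = 5.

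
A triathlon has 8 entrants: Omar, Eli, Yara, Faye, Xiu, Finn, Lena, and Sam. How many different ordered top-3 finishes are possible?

This is an ordered selection of 3 from 8: P(8,3).
That gives 8 × 7 × 6 = 336.

336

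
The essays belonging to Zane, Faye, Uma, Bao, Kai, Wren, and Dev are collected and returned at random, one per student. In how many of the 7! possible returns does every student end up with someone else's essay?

Count assignments avoiding every fixed point. For any j of the 7 students fixed to their own essay, the other 7−j can be arranged in (7−j)! ways.
By inclusion–exclusion this is Σ_{j=0}^{7} (−1)^j C(7,j)·(7−j)!.
Computing: 5040 − 5040 + 2520 − 840 + 210 − 42 + 7 − 1 = 1854.

1854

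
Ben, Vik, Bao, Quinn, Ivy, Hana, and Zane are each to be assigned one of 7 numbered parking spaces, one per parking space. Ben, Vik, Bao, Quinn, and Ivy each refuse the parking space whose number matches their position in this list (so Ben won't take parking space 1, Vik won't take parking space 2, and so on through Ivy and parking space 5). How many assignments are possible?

2428

Let Aᵢ (for 1 ≤ i ≤ 5) be the placements that put person i in their forbidden parking space. Any j of these fix j positions, leaving (7−j)! ways to fill the rest, and there are C(5,j) ways to pick which j.
By inclusion–exclusion, the number of valid placements is Σ_{j=0}^{5} (−1)^j C(5,j)·(7−j)!.
Computing: 5040 − 3600 + 1200 − 240 + 30 − 2 = 2428.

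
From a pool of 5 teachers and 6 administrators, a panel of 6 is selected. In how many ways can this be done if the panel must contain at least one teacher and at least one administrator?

With no constraint there are C(11,6) = 462 possible selections.
Selections missing a whole group: no teachers → C(6,6) = 1; no administrators → C(5,6) = 0.
Both groups omitted at once is impossible, so 462 − 1 = 461.

461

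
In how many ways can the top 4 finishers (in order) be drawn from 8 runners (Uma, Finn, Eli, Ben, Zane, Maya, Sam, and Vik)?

There are 8 choices for 1st place, 7 for 2nd, and so on down to 5 for position 4.
That gives 8 × 7 × 6 × 5 = 1680.

1680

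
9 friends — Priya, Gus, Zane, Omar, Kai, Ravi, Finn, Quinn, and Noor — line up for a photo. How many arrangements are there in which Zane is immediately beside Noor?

Glue Zane and Noor into one block (2 internal orders), leaving 8 units to arrange in a row.
So the count is 2·(8)! = 80640.

80640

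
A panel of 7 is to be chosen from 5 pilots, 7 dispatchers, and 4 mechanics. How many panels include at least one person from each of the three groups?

10283

Total 7-person selections from all 16: C(16,7) = 11440.
Subtract selections that omit an entire group: no pilots → C(11,7) = 330; no dispatchers → C(9,7) = 36; no mechanics → C(12,7) = 792.
Add back selections omitting two groups (i.e. drawn from a single group): C(5,7) + C(7,7) + C(4,7) = 1.
By inclusion–exclusion: 11440 − 1158 + 1 = 10283.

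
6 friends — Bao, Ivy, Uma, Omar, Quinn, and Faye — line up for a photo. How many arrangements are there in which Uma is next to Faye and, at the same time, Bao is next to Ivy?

96

Treat {Uma,Faye} as one block (2 orders) and {Bao,Ivy} as another (2 orders).
That leaves 4 units to arrange: 2 × 2 × 4! = 4 × 24 = 96.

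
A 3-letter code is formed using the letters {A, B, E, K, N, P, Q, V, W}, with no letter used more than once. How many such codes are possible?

Choose and order 3 of the 9 symbols: the first letter has 9 options, the next 8, then 7.
9 × 8 × 7 = 504.

504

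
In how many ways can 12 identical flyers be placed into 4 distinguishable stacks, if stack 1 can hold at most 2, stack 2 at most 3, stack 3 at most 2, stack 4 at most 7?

By stars and bars, unrestricted non-negative solutions to x_1+…+x_4 = 12 number C(12+3,3) = 455.
Subtract solutions that violate a single cap (substitute x_i' = x_i − (cap_i+1)): x_1 ≥ 3 gives C(12,3) = 220; x_2 ≥ 4 gives C(11,3) = 165; x_3 ≥ 3 gives C(12,3) = 220; x_4 ≥ 8 gives C(7,3) = 35. Together 640.
Add back pairs where two caps are both exceeded: 56 + 84 + 4 + 56 + 1 + 4 = 205.
Subtract triples: 10 + 0 + 0 + 0 = 10.
By inclusion–exclusion the count is 455 − 640 + 205 − 10 = 10.

10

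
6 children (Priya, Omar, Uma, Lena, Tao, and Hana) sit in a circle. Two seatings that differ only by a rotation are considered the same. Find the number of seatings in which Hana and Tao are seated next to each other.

Glue Hana and Tao into a block (2 internal orders). Seating 5 units around a circle gives (4)! arrangements.
So 2 × (4)! = 2 × 24 = 48.

48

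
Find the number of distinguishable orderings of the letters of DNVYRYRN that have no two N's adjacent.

3780

Total arrangements of DNVYRYRN: 8!/(2!·2!·2!) = 5040.
If the two N's are adjacent, glue them into one block, leaving 7 items to arrange: (7)!/(2!·2!) = 1260 ways.
Hence 5040 − 1260 = 3780.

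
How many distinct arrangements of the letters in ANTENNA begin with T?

60

With the first slot taken by T, it remains to arrange the other 6 letters (ANENNA).
Those 6 letters have A appearing twice and N appearing 3 times, giving (6)!/(3!·2!) = 60.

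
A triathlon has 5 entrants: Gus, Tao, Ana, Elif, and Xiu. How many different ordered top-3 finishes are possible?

This is an ordered selection of 3 from 5: P(5,3).
That gives 5 × 4 × 3 = 60.

60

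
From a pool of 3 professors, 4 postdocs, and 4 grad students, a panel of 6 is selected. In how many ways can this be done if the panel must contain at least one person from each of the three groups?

420

Total 6-person selections from all 11: C(11,6) = 462.
Selections missing a whole group: no professors → C(8,6) = 28; no postdocs → C(7,6) = 7; no grad students → C(7,6) = 7.
Add back selections omitting two groups (i.e. drawn from a single group): C(3,6) + C(4,6) + C(4,6) = 0.
By inclusion–exclusion: 462 − 42 + 0 = 420.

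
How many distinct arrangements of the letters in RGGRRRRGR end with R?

56

With the last slot taken by R, it remains to arrange the other 8 letters (GGRRRRGR).
Those 8 letters have G appearing 3 times and R appearing 5 times, giving (8)!/(5!·3!) = 56.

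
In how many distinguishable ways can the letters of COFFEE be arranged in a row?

180

Letter multiplicities in COFFEE: C×1, E×2, F×2, O×1.
So there are 6! / (2!·2!) = 180 distinguishable arrangements.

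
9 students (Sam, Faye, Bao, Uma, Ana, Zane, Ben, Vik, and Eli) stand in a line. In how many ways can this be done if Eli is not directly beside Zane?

282240

There are 9! = 362880 arrangements in all. If Eli and Zane are adjacent, merging them into one block gives 2·(8)! = 80640 arrangements.
So 362880 − 80640 = 282240 arrangements keep them apart.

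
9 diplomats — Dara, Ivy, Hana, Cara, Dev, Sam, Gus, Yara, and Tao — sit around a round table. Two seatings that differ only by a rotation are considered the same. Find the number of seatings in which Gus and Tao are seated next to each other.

10080

Treat {Gus, Tao} as one unit (2 internal orders) and seat the resulting 8 units around the table: (7)! circular arrangements.
So 2 × (7)! = 2 × 5040 = 10080.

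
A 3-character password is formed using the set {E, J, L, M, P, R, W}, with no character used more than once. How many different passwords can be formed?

210

Choose and order 3 of the 7 symbols: the first character has 7 options, the next 6, then 5.
That product is 7 × 6 × 5 = 210.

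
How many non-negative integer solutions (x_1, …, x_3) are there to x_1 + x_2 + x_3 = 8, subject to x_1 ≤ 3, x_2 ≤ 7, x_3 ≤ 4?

19

By stars and bars, unrestricted non-negative solutions to x_1+…+x_3 = 8 number C(8+2,2) = 45.
Subtract solutions that violate a single cap (substitute x_i' = x_i − (cap_i+1)): x_1 ≥ 4 gives C(6,2) = 15; x_2 ≥ 8 gives C(2,2) = 1; x_3 ≥ 5 gives C(5,2) = 10. Together 26.
No two caps can be exceeded simultaneously, so the pair terms are all 0.
By inclusion–exclusion the count is 45 − 26 + 0 = 19.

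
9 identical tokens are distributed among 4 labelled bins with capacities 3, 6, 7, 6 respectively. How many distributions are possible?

Without the upper bounds there are C(12,3) = 220 ways to split 9 among 4 bins.
Subtract solutions that violate a single cap (substitute x_i' = x_i − (cap_i+1)): x_1 ≥ 4 gives C(8,3) = 56; x_2 ≥ 7 gives C(5,3) = 10; x_3 ≥ 8 gives C(4,3) = 4; x_4 ≥ 7 gives C(5,3) = 10. Together 80.
No two caps can be exceeded simultaneously, so the pair terms are all 0.
By inclusion–exclusion the count is 220 − 80 + 0 = 140.

140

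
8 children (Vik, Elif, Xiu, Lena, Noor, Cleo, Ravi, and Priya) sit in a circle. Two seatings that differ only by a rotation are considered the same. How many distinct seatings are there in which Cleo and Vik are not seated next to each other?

3600

Without the restriction there are (7)! = 5040 seatings.
Those with Cleo next to Vik: fuse the pair into one unit and seat 7 units around a circle — 2·(6)! = 1440.
Subtracting, 5040 − 1440 = 3600.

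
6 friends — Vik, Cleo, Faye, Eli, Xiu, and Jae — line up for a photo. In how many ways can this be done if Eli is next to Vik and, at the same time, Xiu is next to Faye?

96

Treat {Eli,Vik} as one block (2 orders) and {Xiu,Faye} as another (2 orders).
That leaves 4 units to arrange: 2 × 2 × 4! = 4 × 24 = 96.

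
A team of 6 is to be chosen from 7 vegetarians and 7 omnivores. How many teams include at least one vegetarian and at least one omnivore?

2989

With no constraint there are C(14,6) = 3003 possible selections.
Selections missing a whole group: no vegetarians → C(7,6) = 7; no omnivores → C(7,6) = 7.
Both groups omitted at once is impossible, so 3003 − 14 = 2989.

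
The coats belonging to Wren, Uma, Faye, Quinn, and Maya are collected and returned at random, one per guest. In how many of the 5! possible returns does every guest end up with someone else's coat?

Let Aᵢ be the assignments in which guest i gets their own coat. We want the size of the complement of A₁∪…∪A_5.
By inclusion–exclusion this is Σ_{j=0}^{5} (−1)^j C(5,j)·(5−j)!.
Computing: 120 − 120 + 60 − 20 + 5 − 1 = 44.

44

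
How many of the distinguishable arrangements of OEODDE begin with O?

30

With the first slot taken by O, it remains to arrange the other 5 letters (EODDE).
Those 5 letters have D appearing twice and E appearing twice, giving (5)!/(2!·2!) = 30.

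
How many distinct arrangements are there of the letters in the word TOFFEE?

TOFFEE has 6 letters with E appearing twice and F appearing twice.
Dividing 6! = 720 by 2!·2! = 4 for the repeated letters gives 180.

180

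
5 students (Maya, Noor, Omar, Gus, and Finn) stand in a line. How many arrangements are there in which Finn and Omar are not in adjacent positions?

72

Of the 5! = 120 arrangements, those with Finn and Omar adjacent number 2 × 4! = 48 (treat the pair as a block with 2 internal orders).
Complementary counting: 120 − 48 = 72.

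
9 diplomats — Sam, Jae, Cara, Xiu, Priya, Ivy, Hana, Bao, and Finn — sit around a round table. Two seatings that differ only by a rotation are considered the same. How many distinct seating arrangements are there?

40320

Around a circle, 9 distinct people have 9!/9 = (8)! = 40320 rotationally distinct seatings.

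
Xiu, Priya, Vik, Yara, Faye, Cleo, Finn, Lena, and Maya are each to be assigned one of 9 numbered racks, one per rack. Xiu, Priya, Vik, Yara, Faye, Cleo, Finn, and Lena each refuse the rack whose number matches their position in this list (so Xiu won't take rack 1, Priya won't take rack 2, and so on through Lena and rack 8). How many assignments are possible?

148329

Let Aᵢ (for 1 ≤ i ≤ 8) be the placements that put person i in their forbidden rack. Any j of these fix j positions, leaving (9−j)! ways to fill the rest, and there are C(8,j) ways to pick which j.
By inclusion–exclusion, the number of valid placements is Σ_{j=0}^{8} (−1)^j C(8,j)·(9−j)!.
Computing: 362880 − 322560 + 141120 − 40320 + 8400 − 1344 + 168 − 16 + 1 = 148329.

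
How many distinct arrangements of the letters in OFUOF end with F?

With the last slot taken by F, it remains to arrange the other 4 letters (OUOF).
Those 4 letters have O appearing twice, giving (4)!/(2!) = 12.

12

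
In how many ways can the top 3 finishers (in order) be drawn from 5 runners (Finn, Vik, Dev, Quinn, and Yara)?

60

This is an ordered selection of 3 from 5: P(5,3).
That gives 5 × 4 × 3 = 60.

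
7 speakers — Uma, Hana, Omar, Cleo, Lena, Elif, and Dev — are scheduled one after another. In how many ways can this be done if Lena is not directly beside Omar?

3600

Of the 7! = 5040 arrangements, those with Lena and Omar adjacent number 2 × 6! = 1440 (treat the pair as a block with 2 internal orders).
So 5040 − 1440 = 3600 arrangements keep them apart.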